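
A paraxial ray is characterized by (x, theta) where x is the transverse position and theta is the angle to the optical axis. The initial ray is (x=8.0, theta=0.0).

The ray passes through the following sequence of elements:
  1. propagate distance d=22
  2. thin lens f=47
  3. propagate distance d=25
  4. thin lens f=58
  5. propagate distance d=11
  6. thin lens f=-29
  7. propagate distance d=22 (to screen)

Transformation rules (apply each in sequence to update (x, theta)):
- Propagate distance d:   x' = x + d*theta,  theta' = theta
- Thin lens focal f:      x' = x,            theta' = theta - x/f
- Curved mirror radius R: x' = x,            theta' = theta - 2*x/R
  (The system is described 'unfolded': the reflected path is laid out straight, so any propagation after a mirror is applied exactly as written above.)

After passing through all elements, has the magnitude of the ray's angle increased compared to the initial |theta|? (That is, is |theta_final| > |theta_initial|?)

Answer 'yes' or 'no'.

Initial: x=8.0000 theta=0.0000
After 1 (propagate distance d=22): x=8.0000 theta=0.0000
After 2 (thin lens f=47): x=8.0000 theta=-8/47 (≈-0.1702)
After 3 (propagate distance d=25): x=176/47 (≈3.7447) theta=-8/47 (≈-0.1702)
After 4 (thin lens f=58): x=176/47 (≈3.7447) theta=-320/1363 (≈-0.2348)
After 5 (propagate distance d=11): x=1584/1363 (≈1.1621) theta=-320/1363 (≈-0.2348)
After 6 (thin lens f=-29): x=1584/1363 (≈1.1621) theta=-7696/39527 (≈-0.1947)
After 7 (propagate distance d=22 (to screen)): x=-123376/39527 (≈-3.1213) theta=-7696/39527 (≈-0.1947)
|theta_initial|=0.0000 |theta_final|=7696/39527 (≈0.1947) -> increased

Answer: yes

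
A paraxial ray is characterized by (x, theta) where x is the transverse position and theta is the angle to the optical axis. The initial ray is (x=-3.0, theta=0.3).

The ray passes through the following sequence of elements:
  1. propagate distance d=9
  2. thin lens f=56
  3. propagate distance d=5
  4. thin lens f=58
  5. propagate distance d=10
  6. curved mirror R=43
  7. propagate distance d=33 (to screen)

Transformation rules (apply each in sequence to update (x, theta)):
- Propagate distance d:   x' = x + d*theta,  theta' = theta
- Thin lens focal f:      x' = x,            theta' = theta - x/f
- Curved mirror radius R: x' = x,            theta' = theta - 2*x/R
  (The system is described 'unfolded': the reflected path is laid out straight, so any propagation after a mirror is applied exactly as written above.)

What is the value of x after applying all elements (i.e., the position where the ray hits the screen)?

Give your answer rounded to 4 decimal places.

Initial: x=-3.0000 theta=0.3000
After 1 (propagate distance d=9): x=-0.3000 theta=0.3000
After 2 (thin lens f=56): x=-0.3000 theta=171/560 (≈0.3054)
After 3 (propagate distance d=5): x=687/560 (≈1.2268) theta=171/560 (≈0.3054)
After 4 (thin lens f=58): x=687/560 (≈1.2268) theta=9231/32480 (≈0.2842)
After 5 (propagate distance d=10): x=33039/8120 (≈4.0688) theta=9231/32480 (≈0.2842)
After 6 (curved mirror R=43): x=33039/8120 (≈4.0688) theta=132621/1396640 (≈0.0950)
After 7 (propagate distance d=33 (to screen)): x=346869/48160 (≈7.2024) theta=132621/1396640 (≈0.0950)
Rounded to 4 decimal places: x = 7.2024

Answer: 7.2024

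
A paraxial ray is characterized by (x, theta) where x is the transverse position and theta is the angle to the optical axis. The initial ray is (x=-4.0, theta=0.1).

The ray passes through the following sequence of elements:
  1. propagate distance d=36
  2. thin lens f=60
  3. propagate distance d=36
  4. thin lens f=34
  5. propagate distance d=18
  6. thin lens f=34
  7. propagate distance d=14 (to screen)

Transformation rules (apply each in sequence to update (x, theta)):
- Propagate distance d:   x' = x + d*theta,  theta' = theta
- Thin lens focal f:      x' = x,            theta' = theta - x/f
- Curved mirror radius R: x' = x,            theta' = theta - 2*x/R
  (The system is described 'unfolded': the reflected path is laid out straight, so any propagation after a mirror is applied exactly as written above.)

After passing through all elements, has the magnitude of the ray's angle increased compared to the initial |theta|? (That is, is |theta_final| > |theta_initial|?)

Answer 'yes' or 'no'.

Initial: x=-4.0000 theta=0.1000
After 1 (propagate distance d=36): x=-0.4000 theta=0.1000
After 2 (thin lens f=60): x=-0.4000 theta=8/75 (≈0.1067)
After 3 (propagate distance d=36): x=3.4400 theta=8/75 (≈0.1067)
After 4 (thin lens f=34): x=3.4400 theta=7/1275 (≈0.0055)
After 5 (propagate distance d=18): x=1504/425 (≈3.5388) theta=7/1275 (≈0.0055)
After 6 (thin lens f=34): x=1504/425 (≈3.5388) theta=-2137/21675 (≈-0.0986)
After 7 (propagate distance d=14 (to screen)): x=46786/21675 (≈2.1585) theta=-2137/21675 (≈-0.0986)
|theta_initial|=0.1000 |theta_final|=2137/21675 (≈0.0986) -> not increased

Answer: no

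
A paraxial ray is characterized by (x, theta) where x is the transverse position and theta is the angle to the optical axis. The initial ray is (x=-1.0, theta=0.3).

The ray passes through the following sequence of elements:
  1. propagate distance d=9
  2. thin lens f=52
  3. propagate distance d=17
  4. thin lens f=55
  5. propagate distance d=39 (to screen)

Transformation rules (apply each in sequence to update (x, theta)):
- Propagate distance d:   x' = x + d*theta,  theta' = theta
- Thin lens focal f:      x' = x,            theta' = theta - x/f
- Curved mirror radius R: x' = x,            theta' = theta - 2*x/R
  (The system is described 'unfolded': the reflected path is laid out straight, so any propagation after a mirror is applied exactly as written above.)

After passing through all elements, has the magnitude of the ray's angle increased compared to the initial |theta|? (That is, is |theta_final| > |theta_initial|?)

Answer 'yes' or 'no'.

Initial: x=-1.0000 theta=0.3000
After 1 (propagate distance d=9): x=1.7000 theta=0.3000
After 2 (thin lens f=52): x=1.7000 theta=139/520 (≈0.2673)
After 3 (propagate distance d=17): x=3247/520 (≈6.2442) theta=139/520 (≈0.2673)
After 4 (thin lens f=55): x=3247/520 (≈6.2442) theta=2199/14300 (≈0.1538)
After 5 (propagate distance d=39 (to screen)): x=350107/28600 (≈12.2415) theta=2199/14300 (≈0.1538)
|theta_initial|=0.3000 |theta_final|=2199/14300 (≈0.1538) -> not increased

Answer: no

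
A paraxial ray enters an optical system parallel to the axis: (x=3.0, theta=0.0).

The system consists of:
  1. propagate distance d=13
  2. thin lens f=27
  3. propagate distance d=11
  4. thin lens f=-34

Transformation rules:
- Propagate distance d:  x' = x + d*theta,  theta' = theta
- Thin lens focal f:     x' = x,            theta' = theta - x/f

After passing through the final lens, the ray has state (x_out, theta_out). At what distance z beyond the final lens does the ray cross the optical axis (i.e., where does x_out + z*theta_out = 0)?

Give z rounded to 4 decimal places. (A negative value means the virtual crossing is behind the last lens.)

Initial: x=3.0000 theta=0.0000
After 1 (propagate distance d=13): x=3.0000 theta=0.0000
After 2 (thin lens f=27): x=3.0000 theta=-1/9 (≈-0.1111)
After 3 (propagate distance d=11): x=16/9 (≈1.7778) theta=-1/9 (≈-0.1111)
After 4 (thin lens f=-34): x=16/9 (≈1.7778) theta=-1/17 (≈-0.0588)
z_focus = -x_out/theta_out = -(16/9)/(-1/17) = 272/9 ≈ 30.2222
Rounded to 4 decimal places: z = 30.2222

Answer: 30.2222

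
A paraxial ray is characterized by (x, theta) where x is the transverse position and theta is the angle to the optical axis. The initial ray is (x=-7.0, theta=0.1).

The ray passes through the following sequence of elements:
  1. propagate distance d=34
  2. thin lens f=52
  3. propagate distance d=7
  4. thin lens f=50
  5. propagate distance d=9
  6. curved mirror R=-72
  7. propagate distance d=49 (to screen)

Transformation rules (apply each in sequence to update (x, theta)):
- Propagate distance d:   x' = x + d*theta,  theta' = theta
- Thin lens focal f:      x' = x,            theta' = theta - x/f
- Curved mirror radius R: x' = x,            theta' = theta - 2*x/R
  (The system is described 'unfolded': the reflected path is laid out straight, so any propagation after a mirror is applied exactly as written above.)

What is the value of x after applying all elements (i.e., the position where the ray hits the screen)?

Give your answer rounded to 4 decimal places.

Initial: x=-7.0000 theta=0.1000
After 1 (propagate distance d=34): x=-3.6000 theta=0.1000
After 2 (thin lens f=52): x=-3.6000 theta=11/65 (≈0.1692)
After 3 (propagate distance d=7): x=-157/65 (≈-2.4154) theta=11/65 (≈0.1692)
After 4 (thin lens f=50): x=-157/65 (≈-2.4154) theta=707/3250 (≈0.2175)
After 5 (propagate distance d=9): x=-1487/3250 (≈-0.4575) theta=707/3250 (≈0.2175)
After 6 (curved mirror R=-72): x=-1487/3250 (≈-0.4575) theta=4793/23400 (≈0.2048)
After 7 (propagate distance d=49 (to screen)): x=1120753/117000 (≈9.5791) theta=4793/23400 (≈0.2048)
Rounded to 4 decimal places: x = 9.5791

Answer: 9.5791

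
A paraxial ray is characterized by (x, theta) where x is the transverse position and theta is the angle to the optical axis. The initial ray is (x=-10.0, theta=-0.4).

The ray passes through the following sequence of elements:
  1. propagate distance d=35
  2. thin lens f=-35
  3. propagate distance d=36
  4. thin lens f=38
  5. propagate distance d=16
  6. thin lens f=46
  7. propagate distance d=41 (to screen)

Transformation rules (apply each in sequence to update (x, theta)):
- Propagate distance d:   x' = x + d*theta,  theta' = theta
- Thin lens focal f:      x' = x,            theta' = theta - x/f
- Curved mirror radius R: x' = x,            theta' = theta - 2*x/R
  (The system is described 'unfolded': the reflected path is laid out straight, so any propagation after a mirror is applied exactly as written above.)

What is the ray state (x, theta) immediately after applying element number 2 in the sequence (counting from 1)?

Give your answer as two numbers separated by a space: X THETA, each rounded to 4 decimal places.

Answer: -24.0000 -1.0857

Derivation:
Initial: x=-10.0000 theta=-0.4000
After 1 (propagate distance d=35): x=-24.0000 theta=-0.4000
After 2 (thin lens f=-35): x=-24.0000 theta=-38/35 (≈-1.0857)
Rounded to 4 decimal places: x = -24.0000, theta = -1.0857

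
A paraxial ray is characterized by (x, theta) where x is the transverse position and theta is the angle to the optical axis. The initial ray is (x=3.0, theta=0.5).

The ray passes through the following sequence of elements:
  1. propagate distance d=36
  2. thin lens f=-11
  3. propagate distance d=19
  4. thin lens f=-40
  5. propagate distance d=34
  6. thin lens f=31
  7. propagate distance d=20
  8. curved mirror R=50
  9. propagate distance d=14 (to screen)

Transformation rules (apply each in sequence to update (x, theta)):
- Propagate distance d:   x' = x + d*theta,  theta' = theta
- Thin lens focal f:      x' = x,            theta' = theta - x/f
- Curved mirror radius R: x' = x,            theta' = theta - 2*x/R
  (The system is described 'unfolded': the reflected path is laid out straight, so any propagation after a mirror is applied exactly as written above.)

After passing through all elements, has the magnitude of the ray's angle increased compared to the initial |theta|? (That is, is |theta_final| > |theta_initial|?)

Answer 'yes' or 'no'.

Answer: yes

Derivation:
Initial: x=3.0000 theta=0.5000
After 1 (propagate distance d=36): x=21.0000 theta=0.5000
After 2 (thin lens f=-11): x=21.0000 theta=53/22 (≈2.4091)
After 3 (propagate distance d=19): x=1469/22 (≈66.7727) theta=53/22 (≈2.4091)
After 4 (thin lens f=-40): x=1469/22 (≈66.7727) theta=3589/880 (≈4.0784)
After 5 (propagate distance d=34): x=90393/440 (≈205.4386) theta=3589/880 (≈4.0784)
After 6 (thin lens f=31): x=90393/440 (≈205.4386) theta=-69527/27280 (≈-2.5486)
After 7 (propagate distance d=20): x=2106913/13640 (≈154.4658) theta=-69527/27280 (≈-2.5486)
After 8 (curved mirror R=50): x=2106913/13640 (≈154.4658) theta=-541091/62000 (≈-8.7273)
After 9 (propagate distance d=14 (to screen)): x=5504409/170500 (≈32.2839) theta=-541091/62000 (≈-8.7273)
|theta_initial|=0.5000 |theta_final|=541091/62000 (≈8.7273) -> increased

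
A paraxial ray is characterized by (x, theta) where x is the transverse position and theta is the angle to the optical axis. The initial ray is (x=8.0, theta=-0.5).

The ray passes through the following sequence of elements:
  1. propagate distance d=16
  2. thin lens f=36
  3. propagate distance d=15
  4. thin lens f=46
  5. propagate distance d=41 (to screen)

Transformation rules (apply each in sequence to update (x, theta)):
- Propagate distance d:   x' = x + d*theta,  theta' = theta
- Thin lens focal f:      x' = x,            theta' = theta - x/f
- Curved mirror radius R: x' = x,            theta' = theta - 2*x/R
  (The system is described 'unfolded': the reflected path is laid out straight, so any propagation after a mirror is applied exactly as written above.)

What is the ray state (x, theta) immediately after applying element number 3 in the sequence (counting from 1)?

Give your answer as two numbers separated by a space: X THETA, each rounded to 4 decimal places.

Answer: -7.5000 -0.5000

Derivation:
Initial: x=8.0000 theta=-0.5000
After 1 (propagate distance d=16): x=0.0000 theta=-0.5000
After 2 (thin lens f=36): x=0.0000 theta=-0.5000
After 3 (propagate distance d=15): x=-7.5000 theta=-0.5000
Rounded to 4 decimal places: x = -7.5000, theta = -0.5000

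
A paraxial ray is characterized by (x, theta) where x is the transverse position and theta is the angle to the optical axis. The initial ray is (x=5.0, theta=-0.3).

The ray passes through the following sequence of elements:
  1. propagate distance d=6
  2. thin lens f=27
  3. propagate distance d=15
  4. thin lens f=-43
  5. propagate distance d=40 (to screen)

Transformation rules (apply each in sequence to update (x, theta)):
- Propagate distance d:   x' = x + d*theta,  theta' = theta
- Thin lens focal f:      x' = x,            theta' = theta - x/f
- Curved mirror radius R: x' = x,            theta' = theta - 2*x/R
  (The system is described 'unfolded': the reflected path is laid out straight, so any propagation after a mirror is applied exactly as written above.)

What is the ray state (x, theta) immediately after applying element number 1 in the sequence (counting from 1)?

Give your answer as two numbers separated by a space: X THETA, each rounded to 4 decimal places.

Initial: x=5.0000 theta=-0.3000
After 1 (propagate distance d=6): x=3.2000 theta=-0.3000
Rounded to 4 decimal places: x = 3.2000, theta = -0.3000

Answer: 3.2000 -0.3000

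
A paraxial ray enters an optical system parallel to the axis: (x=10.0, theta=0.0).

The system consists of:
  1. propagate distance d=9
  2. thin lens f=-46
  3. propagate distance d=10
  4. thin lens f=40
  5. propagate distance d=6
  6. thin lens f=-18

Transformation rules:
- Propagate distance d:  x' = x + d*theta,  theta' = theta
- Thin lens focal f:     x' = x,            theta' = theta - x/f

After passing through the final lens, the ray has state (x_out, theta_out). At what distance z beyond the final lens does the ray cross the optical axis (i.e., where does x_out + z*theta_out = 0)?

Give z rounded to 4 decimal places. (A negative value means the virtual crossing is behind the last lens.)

Answer: -20.7931

Derivation:
Initial: x=10.0000 theta=0.0000
After 1 (propagate distance d=9): x=10.0000 theta=0.0000
After 2 (thin lens f=-46): x=10.0000 theta=5/23 (≈0.2174)
After 3 (propagate distance d=10): x=280/23 (≈12.1739) theta=5/23 (≈0.2174)
After 4 (thin lens f=40): x=280/23 (≈12.1739) theta=-2/23 (≈-0.0870)
After 5 (propagate distance d=6): x=268/23 (≈11.6522) theta=-2/23 (≈-0.0870)
After 6 (thin lens f=-18): x=268/23 (≈11.6522) theta=116/207 (≈0.5604)
z_focus = -x_out/theta_out = -(268/23)/(116/207) = -603/29 ≈ -20.7931
Rounded to 4 decimal places: z = -20.7931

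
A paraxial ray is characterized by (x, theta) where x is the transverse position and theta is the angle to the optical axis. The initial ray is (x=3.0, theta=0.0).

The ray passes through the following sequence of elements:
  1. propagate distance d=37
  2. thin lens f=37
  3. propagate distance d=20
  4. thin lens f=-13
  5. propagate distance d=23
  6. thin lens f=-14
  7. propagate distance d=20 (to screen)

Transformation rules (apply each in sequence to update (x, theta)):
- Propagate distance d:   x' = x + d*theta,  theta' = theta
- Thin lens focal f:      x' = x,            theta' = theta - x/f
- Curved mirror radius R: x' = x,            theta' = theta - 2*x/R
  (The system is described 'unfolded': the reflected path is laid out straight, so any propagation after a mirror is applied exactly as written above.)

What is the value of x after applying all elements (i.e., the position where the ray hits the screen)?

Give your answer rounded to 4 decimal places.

Initial: x=3.0000 theta=0.0000
After 1 (propagate distance d=37): x=3.0000 theta=0.0000
After 2 (thin lens f=37): x=3.0000 theta=-3/37 (≈-0.0811)
After 3 (propagate distance d=20): x=51/37 (≈1.3784) theta=-3/37 (≈-0.0811)
After 4 (thin lens f=-13): x=51/37 (≈1.3784) theta=12/481 (≈0.0249)
After 5 (propagate distance d=23): x=939/481 (≈1.9522) theta=12/481 (≈0.0249)
After 6 (thin lens f=-14): x=939/481 (≈1.9522) theta=1107/6734 (≈0.1644)
After 7 (propagate distance d=20 (to screen)): x=17643/3367 (≈5.2400) theta=1107/6734 (≈0.1644)
Rounded to 4 decimal places: x = 5.2400

Answer: 5.2400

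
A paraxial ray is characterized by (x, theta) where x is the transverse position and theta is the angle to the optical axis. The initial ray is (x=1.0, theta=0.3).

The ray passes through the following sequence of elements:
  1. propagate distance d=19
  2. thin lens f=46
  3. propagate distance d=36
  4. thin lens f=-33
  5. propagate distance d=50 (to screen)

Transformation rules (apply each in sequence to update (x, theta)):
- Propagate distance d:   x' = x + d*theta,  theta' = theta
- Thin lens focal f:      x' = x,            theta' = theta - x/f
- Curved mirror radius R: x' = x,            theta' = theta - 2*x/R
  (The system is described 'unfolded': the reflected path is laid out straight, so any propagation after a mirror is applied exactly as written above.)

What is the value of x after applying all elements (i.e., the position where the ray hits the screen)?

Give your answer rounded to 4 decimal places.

Answer: 38.5444

Derivation:
Initial: x=1.0000 theta=0.3000
After 1 (propagate distance d=19): x=6.7000 theta=0.3000
After 2 (thin lens f=46): x=6.7000 theta=71/460 (≈0.1543)
After 3 (propagate distance d=36): x=2819/230 (≈12.2565) theta=71/460 (≈0.1543)
After 4 (thin lens f=-33): x=2819/230 (≈12.2565) theta=347/660 (≈0.5258)
After 5 (propagate distance d=50 (to screen)): x=146276/3795 (≈38.5444) theta=347/660 (≈0.5258)
Rounded to 4 decimal places: x = 38.5444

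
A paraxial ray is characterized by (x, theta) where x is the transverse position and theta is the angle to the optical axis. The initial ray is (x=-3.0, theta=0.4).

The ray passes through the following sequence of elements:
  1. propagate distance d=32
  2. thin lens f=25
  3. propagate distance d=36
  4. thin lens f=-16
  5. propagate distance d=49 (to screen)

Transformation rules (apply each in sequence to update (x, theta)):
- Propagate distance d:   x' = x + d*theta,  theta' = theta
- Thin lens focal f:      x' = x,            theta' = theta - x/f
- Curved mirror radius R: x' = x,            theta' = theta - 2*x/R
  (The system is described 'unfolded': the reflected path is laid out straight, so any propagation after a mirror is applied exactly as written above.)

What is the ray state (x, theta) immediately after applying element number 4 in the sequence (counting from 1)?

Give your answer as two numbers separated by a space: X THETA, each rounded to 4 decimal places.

Answer: 10.0880 0.6385

Derivation:
Initial: x=-3.0000 theta=0.4000
After 1 (propagate distance d=32): x=9.8000 theta=0.4000
After 2 (thin lens f=25): x=9.8000 theta=0.0080
After 3 (propagate distance d=36): x=10.0880 theta=0.0080
After 4 (thin lens f=-16): x=10.0880 theta=0.6385
Rounded to 4 decimal places: x = 10.0880, theta = 0.6385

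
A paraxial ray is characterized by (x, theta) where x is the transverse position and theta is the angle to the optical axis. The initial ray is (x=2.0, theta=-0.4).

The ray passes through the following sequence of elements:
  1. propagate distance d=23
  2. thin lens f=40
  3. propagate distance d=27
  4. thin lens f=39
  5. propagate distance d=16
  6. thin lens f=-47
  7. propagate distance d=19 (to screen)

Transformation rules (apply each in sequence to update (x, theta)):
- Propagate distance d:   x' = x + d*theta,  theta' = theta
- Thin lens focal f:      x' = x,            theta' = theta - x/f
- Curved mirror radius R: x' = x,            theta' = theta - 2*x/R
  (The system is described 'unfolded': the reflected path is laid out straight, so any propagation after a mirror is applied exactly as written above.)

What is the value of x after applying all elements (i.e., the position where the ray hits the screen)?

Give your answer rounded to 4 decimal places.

Answer: -13.6033

Derivation:
Initial: x=2.0000 theta=-0.4000
After 1 (propagate distance d=23): x=-7.2000 theta=-0.4000
After 2 (thin lens f=40): x=-7.2000 theta=-0.2200
After 3 (propagate distance d=27): x=-13.1400 theta=-0.2200
After 4 (thin lens f=39): x=-13.1400 theta=38/325 (≈0.1169)
After 5 (propagate distance d=16): x=-293/26 (≈-11.2692) theta=38/325 (≈0.1169)
After 6 (thin lens f=-47): x=-293/26 (≈-11.2692) theta=-3753/30550 (≈-0.1228)
After 7 (propagate distance d=19 (to screen)): x=-207791/15275 (≈-13.6033) theta=-3753/30550 (≈-0.1228)
Rounded to 4 decimal places: x = -13.6033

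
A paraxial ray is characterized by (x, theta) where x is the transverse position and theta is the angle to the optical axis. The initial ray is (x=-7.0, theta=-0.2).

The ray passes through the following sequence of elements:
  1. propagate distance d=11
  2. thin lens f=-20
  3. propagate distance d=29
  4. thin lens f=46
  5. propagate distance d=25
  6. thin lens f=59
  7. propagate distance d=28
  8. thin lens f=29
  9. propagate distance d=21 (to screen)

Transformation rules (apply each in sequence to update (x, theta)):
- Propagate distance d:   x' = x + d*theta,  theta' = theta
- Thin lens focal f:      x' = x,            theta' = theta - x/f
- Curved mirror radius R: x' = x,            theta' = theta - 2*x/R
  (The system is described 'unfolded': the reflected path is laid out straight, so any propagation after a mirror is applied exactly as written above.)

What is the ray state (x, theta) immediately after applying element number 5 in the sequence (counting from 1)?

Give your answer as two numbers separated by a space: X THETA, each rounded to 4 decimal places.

Answer: -29.4378 -0.0439

Derivation:
Initial: x=-7.0000 theta=-0.2000
After 1 (propagate distance d=11): x=-9.2000 theta=-0.2000
After 2 (thin lens f=-20): x=-9.2000 theta=-0.6600
After 3 (propagate distance d=29): x=-28.3400 theta=-0.6600
After 4 (thin lens f=46): x=-28.3400 theta=-101/2300 (≈-0.0439)
After 5 (propagate distance d=25): x=-67707/2300 (≈-29.4378) theta=-101/2300 (≈-0.0439)
Rounded to 4 decimal places: x = -29.4378, theta = -0.0439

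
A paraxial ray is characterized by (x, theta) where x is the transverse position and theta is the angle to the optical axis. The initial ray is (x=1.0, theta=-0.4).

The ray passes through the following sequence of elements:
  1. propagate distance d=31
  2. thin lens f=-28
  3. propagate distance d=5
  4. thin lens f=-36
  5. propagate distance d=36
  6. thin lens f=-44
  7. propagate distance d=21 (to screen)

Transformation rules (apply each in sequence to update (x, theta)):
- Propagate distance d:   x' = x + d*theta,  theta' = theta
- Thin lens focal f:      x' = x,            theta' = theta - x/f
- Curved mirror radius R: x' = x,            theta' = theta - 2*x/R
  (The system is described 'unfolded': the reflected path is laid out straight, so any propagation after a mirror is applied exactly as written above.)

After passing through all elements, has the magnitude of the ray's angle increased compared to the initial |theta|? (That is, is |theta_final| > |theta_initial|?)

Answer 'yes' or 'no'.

Initial: x=1.0000 theta=-0.4000
After 1 (propagate distance d=31): x=-11.4000 theta=-0.4000
After 2 (thin lens f=-28): x=-11.4000 theta=-113/140 (≈-0.8071)
After 3 (propagate distance d=5): x=-2161/140 (≈-15.4357) theta=-113/140 (≈-0.8071)
After 4 (thin lens f=-36): x=-2161/140 (≈-15.4357) theta=-6229/5040 (≈-1.2359)
After 5 (propagate distance d=36): x=-839/14 (≈-59.9286) theta=-6229/5040 (≈-1.2359)
After 6 (thin lens f=-44): x=-839/14 (≈-59.9286) theta=-144029/55440 (≈-2.5979)
After 7 (propagate distance d=21 (to screen)): x=-2115683/18480 (≈-114.4850) theta=-144029/55440 (≈-2.5979)
|theta_initial|=0.4000 |theta_final|=144029/55440 (≈2.5979) -> increased

Answer: yes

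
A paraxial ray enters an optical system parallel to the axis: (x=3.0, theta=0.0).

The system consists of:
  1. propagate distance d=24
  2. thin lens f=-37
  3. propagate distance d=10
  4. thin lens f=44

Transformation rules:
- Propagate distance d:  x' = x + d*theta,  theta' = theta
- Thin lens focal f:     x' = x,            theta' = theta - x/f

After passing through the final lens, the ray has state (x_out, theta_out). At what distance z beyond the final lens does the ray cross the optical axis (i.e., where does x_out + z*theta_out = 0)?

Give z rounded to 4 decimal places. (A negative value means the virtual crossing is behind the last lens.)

Answer: 689.3333

Derivation:
Initial: x=3.0000 theta=0.0000
After 1 (propagate distance d=24): x=3.0000 theta=0.0000
After 2 (thin lens f=-37): x=3.0000 theta=3/37 (≈0.0811)
After 3 (propagate distance d=10): x=141/37 (≈3.8108) theta=3/37 (≈0.0811)
After 4 (thin lens f=44): x=141/37 (≈3.8108) theta=-9/1628 (≈-0.0055)
z_focus = -x_out/theta_out = -(141/37)/(-9/1628) = 2068/3 ≈ 689.3333
Rounded to 4 decimal places: z = 689.3333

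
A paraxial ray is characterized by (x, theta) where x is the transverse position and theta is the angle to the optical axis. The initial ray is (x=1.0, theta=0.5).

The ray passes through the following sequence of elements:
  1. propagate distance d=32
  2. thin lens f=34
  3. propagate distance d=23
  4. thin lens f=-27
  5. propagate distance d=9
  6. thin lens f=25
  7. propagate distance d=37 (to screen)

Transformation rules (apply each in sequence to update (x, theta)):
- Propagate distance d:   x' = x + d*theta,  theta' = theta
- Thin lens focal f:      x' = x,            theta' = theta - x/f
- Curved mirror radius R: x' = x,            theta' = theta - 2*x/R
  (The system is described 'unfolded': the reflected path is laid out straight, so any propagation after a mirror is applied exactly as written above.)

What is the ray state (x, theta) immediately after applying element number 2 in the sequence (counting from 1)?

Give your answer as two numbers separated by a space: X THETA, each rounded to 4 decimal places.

Initial: x=1.0000 theta=0.5000
After 1 (propagate distance d=32): x=17.0000 theta=0.5000
After 2 (thin lens f=34): x=17.0000 theta=0.0000
Rounded to 4 decimal places: x = 17.0000, theta = 0.0000

Answer: 17.0000 0.0000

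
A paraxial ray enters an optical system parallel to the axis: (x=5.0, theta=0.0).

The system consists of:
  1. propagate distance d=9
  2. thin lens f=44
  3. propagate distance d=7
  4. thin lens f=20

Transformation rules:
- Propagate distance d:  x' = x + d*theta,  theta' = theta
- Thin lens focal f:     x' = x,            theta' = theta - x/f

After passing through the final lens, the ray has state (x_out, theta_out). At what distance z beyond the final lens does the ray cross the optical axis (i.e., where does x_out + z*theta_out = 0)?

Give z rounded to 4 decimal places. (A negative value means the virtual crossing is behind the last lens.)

Initial: x=5.0000 theta=0.0000
After 1 (propagate distance d=9): x=5.0000 theta=0.0000
After 2 (thin lens f=44): x=5.0000 theta=-5/44 (≈-0.1136)
After 3 (propagate distance d=7): x=185/44 (≈4.2045) theta=-5/44 (≈-0.1136)
After 4 (thin lens f=20): x=185/44 (≈4.2045) theta=-57/176 (≈-0.3239)
z_focus = -x_out/theta_out = -(185/44)/(-57/176) = 740/57 ≈ 12.9825
Rounded to 4 decimal places: z = 12.9825

Answer: 12.9825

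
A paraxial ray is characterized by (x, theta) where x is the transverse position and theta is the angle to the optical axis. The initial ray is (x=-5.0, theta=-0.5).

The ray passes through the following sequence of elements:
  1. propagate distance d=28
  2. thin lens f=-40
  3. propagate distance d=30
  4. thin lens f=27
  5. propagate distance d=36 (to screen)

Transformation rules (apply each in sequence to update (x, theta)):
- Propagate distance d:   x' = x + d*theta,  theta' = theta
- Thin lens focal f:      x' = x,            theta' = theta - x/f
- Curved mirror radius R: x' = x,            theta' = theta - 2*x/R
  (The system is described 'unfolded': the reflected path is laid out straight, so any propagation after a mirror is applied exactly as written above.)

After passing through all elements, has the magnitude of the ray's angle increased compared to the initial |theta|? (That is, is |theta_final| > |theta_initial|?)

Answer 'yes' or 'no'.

Initial: x=-5.0000 theta=-0.5000
After 1 (propagate distance d=28): x=-19.0000 theta=-0.5000
After 2 (thin lens f=-40): x=-19.0000 theta=-0.9750
After 3 (propagate distance d=30): x=-48.2500 theta=-0.9750
After 4 (thin lens f=27): x=-48.2500 theta=877/1080 (≈0.8120)
After 5 (propagate distance d=36 (to screen)): x=-1141/60 (≈-19.0167) theta=877/1080 (≈0.8120)
|theta_initial|=0.5000 |theta_final|=877/1080 (≈0.8120) -> increased

Answer: yes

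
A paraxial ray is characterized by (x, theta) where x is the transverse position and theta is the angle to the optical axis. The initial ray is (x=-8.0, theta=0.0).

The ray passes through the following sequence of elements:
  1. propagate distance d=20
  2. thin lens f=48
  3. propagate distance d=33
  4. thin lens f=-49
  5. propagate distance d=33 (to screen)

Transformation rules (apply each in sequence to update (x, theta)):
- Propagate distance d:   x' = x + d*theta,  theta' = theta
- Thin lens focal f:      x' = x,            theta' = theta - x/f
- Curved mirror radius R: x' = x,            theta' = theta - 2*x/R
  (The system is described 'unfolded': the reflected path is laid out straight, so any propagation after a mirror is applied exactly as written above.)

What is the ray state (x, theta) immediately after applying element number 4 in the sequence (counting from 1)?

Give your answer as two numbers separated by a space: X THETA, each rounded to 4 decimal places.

Initial: x=-8.0000 theta=0.0000
After 1 (propagate distance d=20): x=-8.0000 theta=0.0000
After 2 (thin lens f=48): x=-8.0000 theta=1/6 (≈0.1667)
After 3 (propagate distance d=33): x=-2.5000 theta=1/6 (≈0.1667)
After 4 (thin lens f=-49): x=-2.5000 theta=17/147 (≈0.1156)
Rounded to 4 decimal places: x = -2.5000, theta = 0.1156

Answer: -2.5000 0.1156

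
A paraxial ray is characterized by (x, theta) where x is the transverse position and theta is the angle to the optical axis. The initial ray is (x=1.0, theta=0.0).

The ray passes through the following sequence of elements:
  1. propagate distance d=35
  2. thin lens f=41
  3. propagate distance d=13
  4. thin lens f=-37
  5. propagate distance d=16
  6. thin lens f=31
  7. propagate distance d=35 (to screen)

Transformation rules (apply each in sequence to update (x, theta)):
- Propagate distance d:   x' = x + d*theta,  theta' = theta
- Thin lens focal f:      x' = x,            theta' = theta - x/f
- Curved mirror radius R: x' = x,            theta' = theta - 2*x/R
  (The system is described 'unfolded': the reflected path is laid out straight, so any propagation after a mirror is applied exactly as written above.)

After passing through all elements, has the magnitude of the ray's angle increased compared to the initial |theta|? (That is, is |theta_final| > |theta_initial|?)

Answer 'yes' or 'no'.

Initial: x=1.0000 theta=0.0000
After 1 (propagate distance d=35): x=1.0000 theta=0.0000
After 2 (thin lens f=41): x=1.0000 theta=-1/41 (≈-0.0244)
After 3 (propagate distance d=13): x=28/41 (≈0.6829) theta=-1/41 (≈-0.0244)
After 4 (thin lens f=-37): x=28/41 (≈0.6829) theta=-9/1517 (≈-0.0059)
After 5 (propagate distance d=16): x=892/1517 (≈0.5880) theta=-9/1517 (≈-0.0059)
After 6 (thin lens f=31): x=892/1517 (≈0.5880) theta=-1171/47027 (≈-0.0249)
After 7 (propagate distance d=35 (to screen)): x=-13333/47027 (≈-0.2835) theta=-1171/47027 (≈-0.0249)
|theta_initial|=0.0000 |theta_final|=1171/47027 (≈0.0249) -> increased

Answer: yes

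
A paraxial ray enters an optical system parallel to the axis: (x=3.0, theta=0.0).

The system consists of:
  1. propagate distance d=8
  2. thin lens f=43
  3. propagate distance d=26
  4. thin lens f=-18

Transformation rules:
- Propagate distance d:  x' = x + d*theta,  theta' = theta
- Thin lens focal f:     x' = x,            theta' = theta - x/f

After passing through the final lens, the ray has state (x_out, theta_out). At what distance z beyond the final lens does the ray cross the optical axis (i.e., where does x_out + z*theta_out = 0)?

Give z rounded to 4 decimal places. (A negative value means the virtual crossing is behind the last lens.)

Answer: 306.0000

Derivation:
Initial: x=3.0000 theta=0.0000
After 1 (propagate distance d=8): x=3.0000 theta=0.0000
After 2 (thin lens f=43): x=3.0000 theta=-3/43 (≈-0.0698)
After 3 (propagate distance d=26): x=51/43 (≈1.1860) theta=-3/43 (≈-0.0698)
After 4 (thin lens f=-18): x=51/43 (≈1.1860) theta=-1/258 (≈-0.0039)
z_focus = -x_out/theta_out = -(51/43)/(-1/258) = 306.0000
Rounded to 4 decimal places: z = 306.0000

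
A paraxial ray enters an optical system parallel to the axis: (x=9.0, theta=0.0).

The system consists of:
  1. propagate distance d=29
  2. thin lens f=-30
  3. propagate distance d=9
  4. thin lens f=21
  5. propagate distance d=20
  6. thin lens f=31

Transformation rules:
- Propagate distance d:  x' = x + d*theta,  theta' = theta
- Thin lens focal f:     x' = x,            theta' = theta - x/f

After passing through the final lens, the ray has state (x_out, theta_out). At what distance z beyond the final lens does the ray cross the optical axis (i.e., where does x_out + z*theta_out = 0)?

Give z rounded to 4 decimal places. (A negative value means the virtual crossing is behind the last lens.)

Initial: x=9.0000 theta=0.0000
After 1 (propagate distance d=29): x=9.0000 theta=0.0000
After 2 (thin lens f=-30): x=9.0000 theta=0.3000
After 3 (propagate distance d=9): x=11.7000 theta=0.3000
After 4 (thin lens f=21): x=11.7000 theta=-9/35 (≈-0.2571)
After 5 (propagate distance d=20): x=459/70 (≈6.5571) theta=-9/35 (≈-0.2571)
After 6 (thin lens f=31): x=459/70 (≈6.5571) theta=-1017/2170 (≈-0.4687)
z_focus = -x_out/theta_out = -(459/70)/(-1017/2170) = 1581/113 ≈ 13.9912
Rounded to 4 decimal places: z = 13.9912

Answer: 13.9912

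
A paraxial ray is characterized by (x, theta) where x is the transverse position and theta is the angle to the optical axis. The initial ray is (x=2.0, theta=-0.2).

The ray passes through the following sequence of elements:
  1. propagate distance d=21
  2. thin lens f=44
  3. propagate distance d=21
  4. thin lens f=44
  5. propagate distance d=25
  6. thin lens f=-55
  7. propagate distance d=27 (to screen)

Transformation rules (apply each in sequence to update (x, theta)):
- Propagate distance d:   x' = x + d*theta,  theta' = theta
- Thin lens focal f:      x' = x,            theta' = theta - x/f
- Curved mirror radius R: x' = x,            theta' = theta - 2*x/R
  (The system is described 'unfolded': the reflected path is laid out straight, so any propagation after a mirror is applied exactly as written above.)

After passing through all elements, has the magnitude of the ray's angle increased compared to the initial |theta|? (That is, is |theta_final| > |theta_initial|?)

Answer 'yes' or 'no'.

Answer: no

Derivation:
Initial: x=2.0000 theta=-0.2000
After 1 (propagate distance d=21): x=-2.2000 theta=-0.2000
After 2 (thin lens f=44): x=-2.2000 theta=-0.1500
After 3 (propagate distance d=21): x=-5.3500 theta=-0.1500
After 4 (thin lens f=44): x=-5.3500 theta=-5/176 (≈-0.0284)
After 5 (propagate distance d=25): x=-5333/880 (≈-6.0602) theta=-5/176 (≈-0.0284)
After 6 (thin lens f=-55): x=-5333/880 (≈-6.0602) theta=-1677/12100 (≈-0.1386)
After 7 (propagate distance d=27 (to screen)): x=-474431/48400 (≈-9.8023) theta=-1677/12100 (≈-0.1386)
|theta_initial|=0.2000 |theta_final|=1677/12100 (≈0.1386) -> not increased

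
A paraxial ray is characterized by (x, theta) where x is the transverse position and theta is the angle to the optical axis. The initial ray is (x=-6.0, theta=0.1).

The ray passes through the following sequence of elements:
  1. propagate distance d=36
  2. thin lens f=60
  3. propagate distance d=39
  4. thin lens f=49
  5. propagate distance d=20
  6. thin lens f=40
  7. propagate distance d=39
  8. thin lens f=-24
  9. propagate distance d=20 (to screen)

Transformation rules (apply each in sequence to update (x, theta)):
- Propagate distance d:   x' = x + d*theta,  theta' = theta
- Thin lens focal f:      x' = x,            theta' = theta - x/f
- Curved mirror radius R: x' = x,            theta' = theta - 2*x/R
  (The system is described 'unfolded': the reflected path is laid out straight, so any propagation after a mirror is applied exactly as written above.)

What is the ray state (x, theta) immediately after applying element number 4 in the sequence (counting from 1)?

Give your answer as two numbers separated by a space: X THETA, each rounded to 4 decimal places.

Initial: x=-6.0000 theta=0.1000
After 1 (propagate distance d=36): x=-2.4000 theta=0.1000
After 2 (thin lens f=60): x=-2.4000 theta=0.1400
After 3 (propagate distance d=39): x=3.0600 theta=0.1400
After 4 (thin lens f=49): x=3.0600 theta=19/245 (≈0.0776)
Rounded to 4 decimal places: x = 3.0600, theta = 0.0776

Answer: 3.0600 0.0776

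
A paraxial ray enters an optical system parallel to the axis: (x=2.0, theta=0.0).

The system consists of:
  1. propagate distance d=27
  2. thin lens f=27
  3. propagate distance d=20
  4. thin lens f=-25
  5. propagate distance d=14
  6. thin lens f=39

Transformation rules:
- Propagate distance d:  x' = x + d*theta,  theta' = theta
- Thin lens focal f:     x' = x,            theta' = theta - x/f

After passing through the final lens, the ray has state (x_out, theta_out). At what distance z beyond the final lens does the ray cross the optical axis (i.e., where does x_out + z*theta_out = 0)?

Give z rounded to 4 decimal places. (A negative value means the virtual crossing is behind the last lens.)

Answer: -4.8048

Derivation:
Initial: x=2.0000 theta=0.0000
After 1 (propagate distance d=27): x=2.0000 theta=0.0000
After 2 (thin lens f=27): x=2.0000 theta=-2/27 (≈-0.0741)
After 3 (propagate distance d=20): x=14/27 (≈0.5185) theta=-2/27 (≈-0.0741)
After 4 (thin lens f=-25): x=14/27 (≈0.5185) theta=-4/75 (≈-0.0533)
After 5 (propagate distance d=14): x=-154/675 (≈-0.2281) theta=-4/75 (≈-0.0533)
After 6 (thin lens f=39): x=-154/675 (≈-0.2281) theta=-50/1053 (≈-0.0475)
z_focus = -x_out/theta_out = -(-154/675)/(-50/1053) = -4.8048
Rounded to 4 decimal places: z = -4.8048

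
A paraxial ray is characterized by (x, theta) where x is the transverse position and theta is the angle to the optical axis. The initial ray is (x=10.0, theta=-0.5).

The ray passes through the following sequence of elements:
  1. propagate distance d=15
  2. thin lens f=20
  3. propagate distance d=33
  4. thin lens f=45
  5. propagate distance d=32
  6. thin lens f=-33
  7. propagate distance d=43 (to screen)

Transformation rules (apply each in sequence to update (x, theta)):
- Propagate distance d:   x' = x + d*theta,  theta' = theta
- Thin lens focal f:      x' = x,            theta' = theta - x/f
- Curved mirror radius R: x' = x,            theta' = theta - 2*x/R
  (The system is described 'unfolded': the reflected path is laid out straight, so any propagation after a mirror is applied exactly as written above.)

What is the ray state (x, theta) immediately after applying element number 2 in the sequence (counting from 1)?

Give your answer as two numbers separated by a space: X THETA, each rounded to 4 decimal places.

Initial: x=10.0000 theta=-0.5000
After 1 (propagate distance d=15): x=2.5000 theta=-0.5000
After 2 (thin lens f=20): x=2.5000 theta=-0.6250
Rounded to 4 decimal places: x = 2.5000, theta = -0.6250

Answer: 2.5000 -0.6250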